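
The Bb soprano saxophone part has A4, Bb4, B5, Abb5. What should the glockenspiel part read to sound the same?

First find concert pitch: the Bb soprano saxophone sounds a major second below written, so A4 Bb4 B5 Abb5 sounds G4 Ab4 A5 Gbb5.
Then write for glockenspiel: it sounds a perfect fifteenth above written, so the part must be a perfect fifteenth below concert.
G4 → G2
Ab4 → Ab2
A5 → A3
Gbb5 → Gbb3

G2 Ab2 A3 Gbb3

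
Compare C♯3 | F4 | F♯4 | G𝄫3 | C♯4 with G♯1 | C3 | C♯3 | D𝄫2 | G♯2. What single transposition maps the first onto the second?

From C#3 to G#1 is 11 letter names — an eleventh of some quality.
G#1 to C#3 is 17 semitones, which makes it a perfect eleventh; the second version is lower, so the direction is down.
Checking another pair — C#4 → G#2 — gives the same interval.

down a perfect eleventh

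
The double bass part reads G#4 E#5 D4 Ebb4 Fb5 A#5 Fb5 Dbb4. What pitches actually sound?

G#3 E#4 D3 Ebb3 Fb4 A#4 Fb4 Dbb3

Written C4 on the double bass sounds as C3, a perfect octave lower; apply that shift to every note.
G#4 gives G#3
E#5 gives E#4
D4 gives D3
Ebb4 gives Ebb3
Fb5 gives Fb4
A#5 gives A#4
Fb5 gives Fb4
Dbb4 gives Dbb3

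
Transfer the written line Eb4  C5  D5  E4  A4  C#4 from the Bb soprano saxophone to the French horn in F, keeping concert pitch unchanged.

First find concert pitch: the Bb soprano saxophone sounds a major second below written, so Eb4 C5 D5 E4 A4 C#4 sounds Db4 Bb4 C5 D4 G4 B3.
Then write for French horn in F: it sounds a perfect fifth below written, so the part must be a perfect fifth above concert.
Db4 → Ab4
Bb4 → F5
C5 → G5
D4 → A4
G4 → D5
B3 → F#4

Ab4 F5 G5 A4 D5 F#4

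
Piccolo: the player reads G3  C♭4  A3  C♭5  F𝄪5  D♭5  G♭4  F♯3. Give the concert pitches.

G4 Cb5 A4 Cb6 F##6 Db6 Gb5 F#4

The piccolo sounds a perfect octave above written, so transpose each written note up a perfect octave.
G3 becomes G4
Cb4 becomes Cb5
A3 becomes A4
Cb5 becomes Cb6
F##5 becomes F##6
Db5 becomes Db6
Gb4 becomes Gb5
F#3 becomes F#4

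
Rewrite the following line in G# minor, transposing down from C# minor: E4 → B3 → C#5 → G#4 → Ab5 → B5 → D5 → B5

C# minor to G# minor down is a perfect fourth, so every note moves down by that interval.
E4 gives B3
B3 gives F#3
C#5 gives G#4
G#4 gives D#4
Ab5 gives Eb5
B5 gives F#5
D5 gives A4
B5 gives F#5

B3 F#3 G#4 D#4 Eb5 F#5 A4 F#5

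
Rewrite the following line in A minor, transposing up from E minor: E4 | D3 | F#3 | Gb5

A4 G3 B3 Cb6

E minor to A minor up is a perfect fourth, so every note moves up by that interval.
E4 gives A4
D3 gives G3
F#3 gives B3
Gb5 gives Cb6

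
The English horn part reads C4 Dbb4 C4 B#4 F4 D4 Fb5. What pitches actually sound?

The English horn sounds a perfect fifth below written, so transpose each written note down a perfect fifth.
C4 -> F3
Dbb4 -> Gbb3
C4 -> F3
B#4 -> E#4
F4 -> Bb3
D4 -> G3
Fb5 -> Bbb4

F3 Gbb3 F3 E#4 Bb3 G3 Bbb4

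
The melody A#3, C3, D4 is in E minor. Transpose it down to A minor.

E minor to A minor down is a perfect fifth, so every note moves down by that interval.
A#3 → D#3
C3 → F2
D4 → G3

D#3 F2 G3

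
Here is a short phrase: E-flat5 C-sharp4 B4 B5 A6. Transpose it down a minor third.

C5 A#3 G#4 G#5 F#6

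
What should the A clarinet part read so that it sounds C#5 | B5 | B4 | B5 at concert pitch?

Written C4 sounds as A3 on the A clarinet, so concert pitches are written a minor third up.
C#5 → E5
B5 → D6
B4 → D5
B5 → D6

E5 D6 D5 D6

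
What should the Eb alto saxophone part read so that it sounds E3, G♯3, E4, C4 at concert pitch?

C#4 E#4 C#5 A4

The Eb alto saxophone sounds a major sixth below written, so the written part must be a major sixth above concert — transpose each note up.
E3 → C#4
G#3 → E#4
E4 → C#5
C4 → A4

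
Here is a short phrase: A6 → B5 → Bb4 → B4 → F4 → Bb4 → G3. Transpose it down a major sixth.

C6 D5 Db4 D4 Ab3 Db4 Bb2

A6: a sixth down reaches C, and 9 semitones makes it C6.
B5 down a major sixth is D5.
A major sixth down from Bb4 gives Db4.
B4 down a major sixth is D4.
F4: a sixth down reaches A, and 9 semitones makes it Ab3.
A major sixth down from Bb4 gives Db4.
A major sixth down from G3 gives Bb2.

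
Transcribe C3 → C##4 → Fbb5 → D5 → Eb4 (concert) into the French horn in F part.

G3 G##4 Cbb6 A5 Bb4

The French horn in F sounds a perfect fifth below written, so the written part must be a perfect fifth above concert — transpose each note up.
C3 gives G3
C##4 gives G##4
Fbb5 gives Cbb6
D5 gives A5
Eb4 gives Bb4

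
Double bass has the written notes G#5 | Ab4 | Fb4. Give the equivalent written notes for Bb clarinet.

A#4 Bb3 Gb3

First find concert pitch: the double bass sounds a perfect octave below written, so G#5 Ab4 Fb4 sounds G#4 Ab3 Fb3.
Then write for Bb clarinet: it sounds a major second below written, so the part must be a major second above concert.
G#4 → A#4
Ab3 → Bb3
Fb3 → Gb3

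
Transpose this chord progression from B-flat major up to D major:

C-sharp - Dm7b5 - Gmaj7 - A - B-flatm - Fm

B-flat major up to D major is a major third; each chord root moves by that interval while the quality stays the same.
C-sharp: root C-sharp up a major third → E#, giving E#.
Dm7b5: root D up a major third → F#, giving F#m7b5.
Gmaj7: root G up a major third → B, giving Bmaj7.
A: root A up a major third → C#, giving C#.
B-flatm: root B-flat up a major third → D, giving Dm.
Fm: root F up a major third → A, giving Am.

E# F#m7b5 Bmaj7 C# Dm Am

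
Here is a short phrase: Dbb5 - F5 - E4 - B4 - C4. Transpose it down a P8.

Dbb4 F4 E3 B3 C3

Dbb5: an octave down reaches D, and 12 semitones makes it Dbb4.
F5 down a perfect octave is F4.
A perfect octave down from E4 gives E3.
B4: an octave down reaches B, and 12 semitones makes it B3.
C4 down a perfect octave is C3.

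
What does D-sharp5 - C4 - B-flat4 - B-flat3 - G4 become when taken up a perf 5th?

A#5 G4 F5 F4 D5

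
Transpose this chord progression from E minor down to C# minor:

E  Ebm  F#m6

E minor down to C# minor is a minor third; each chord root moves by that interval while the quality stays the same.
E: root E down a minor third → C#, giving C#.
Ebm: root Eb down a minor third → C, giving Cm.
F#m6: root F# down a minor third → D#, giving D#m6.

C# Cm D#m6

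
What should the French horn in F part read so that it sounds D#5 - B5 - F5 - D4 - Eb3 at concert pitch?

A#5 F#6 C6 A4 Bb3

Written C4 sounds as F3 on the French horn in F, so concert pitches are written a perfect fifth up.
D#5 becomes A#5
B5 becomes F#6
F5 becomes C6
D4 becomes A4
Eb3 becomes Bb3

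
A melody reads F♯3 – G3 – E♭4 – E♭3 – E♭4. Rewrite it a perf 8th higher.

F#4 G4 Eb5 Eb4 Eb5

A perfect octave up from F#3 gives F#4.
G3 up a perfect octave is G4.
Eb4 up a perfect octave is Eb5.
A perfect octave up from Eb3 gives Eb4.
Eb4: an octave up reaches E, and 12 semitones makes it Eb5.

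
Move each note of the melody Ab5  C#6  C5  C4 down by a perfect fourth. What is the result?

Eb5 G#5 G4 G3

Ab5 → Eb5
C#6 → G#5
C5 → G4
C4 → G3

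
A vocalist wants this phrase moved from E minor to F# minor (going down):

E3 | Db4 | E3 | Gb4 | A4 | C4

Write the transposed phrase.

E minor to F# minor down is a minor seventh, so every note moves down by that interval.
E3 becomes F#2
Db4 becomes Eb3
E3 becomes F#2
Gb4 becomes Ab3
A4 becomes B3
C4 becomes D3

F#2 Eb3 F#2 Ab3 B3 D3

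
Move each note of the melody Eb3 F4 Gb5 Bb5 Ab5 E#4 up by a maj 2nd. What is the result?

Eb3 gives F3
F4 gives G4
Gb5 gives Ab5
Bb5 gives C6
Ab5 gives Bb5
E#4 gives F##4

F3 G4 Ab5 C6 Bb5 F##4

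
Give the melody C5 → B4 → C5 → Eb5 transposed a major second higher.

C5: a second up reaches D, and 2 semitones makes it D5.
B4: a second up reaches C, and 2 semitones makes it C#5.
A major second up from C5 gives D5.
A major second up from Eb5 gives F5.

D5 C#5 D5 F5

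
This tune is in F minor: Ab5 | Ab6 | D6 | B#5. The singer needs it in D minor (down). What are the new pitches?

F5 F6 B5 G##5

From F down to D is a minor third; apply that to each pitch.
Ab5 becomes F5
Ab6 becomes F6
D6 becomes B5
B#5 becomes G##5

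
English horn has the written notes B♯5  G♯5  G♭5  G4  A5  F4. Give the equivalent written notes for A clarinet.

First find concert pitch: the English horn sounds a perfect fifth below written, so B♯5 G♯5 G♭5 G4 A5 F4 sounds E#5 C#5 Cb5 C4 D5 Bb3.
Then write for A clarinet: it sounds a minor third below written, so the part must be a minor third above concert.
E#5 → G#5
C#5 → E5
Cb5 → Ebb5
C4 → Eb4
D5 → F5
Bb3 → Db4

G#5 E5 Ebb5 Eb4 F5 Db4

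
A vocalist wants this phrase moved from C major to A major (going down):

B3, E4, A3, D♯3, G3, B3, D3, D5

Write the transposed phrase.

From C down to A is a minor third; apply that to each pitch.
B3 to G#3
E4 to C#4
A3 to F#3
D#3 to B#2
G3 to E3
B3 to G#3
D3 to B2
D5 to B4

G#3 C#4 F#3 B#2 E3 G#3 B2 B4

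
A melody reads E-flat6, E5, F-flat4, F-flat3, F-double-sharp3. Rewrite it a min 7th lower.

F5 F#4 Gb3 Gb2 G##2

Eb6: a seventh down reaches F, and 10 semitones makes it F5.
A minor seventh down from E5 gives F#4.
Fb4 down a minor seventh is Gb3.
Fb3: a seventh down reaches G, and 10 semitones makes it Gb2.
A minor seventh down from F##3 gives G##2.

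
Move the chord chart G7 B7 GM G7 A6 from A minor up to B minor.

A minor up to B minor is a major second; each chord root moves by that interval while the quality stays the same.
G7: root G up a major second → A, giving A7.
B7: root B up a major second → C#, giving C#7.
GM: root G up a major second → A, giving AM.
G7: root G up a major second → A, giving A7.
A6: root A up a major second → B, giving B6.

A7 C#7 AM A7 B6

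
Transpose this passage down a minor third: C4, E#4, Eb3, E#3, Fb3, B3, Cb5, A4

A3 C##4 C3 C##3 Db3 G#3 Ab4 F#4

C4 → A3
E#4 → C##4
Eb3 → C3
E#3 → C##3
Fb3 → Db3
B3 → G#3
Cb5 → Ab4
A4 → F#4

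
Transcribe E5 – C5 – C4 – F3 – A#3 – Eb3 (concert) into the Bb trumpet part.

F#5 D5 D4 G3 B#3 F3

Written C4 sounds as Bb3 on the Bb trumpet, so concert pitches are written a major second up.
E5 gives F#5
C5 gives D5
C4 gives D4
F3 gives G3
A#3 gives B#3
Eb3 gives F3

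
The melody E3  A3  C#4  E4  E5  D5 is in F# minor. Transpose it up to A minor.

G3 C4 E4 G4 G5 F5

F# minor to A minor up is a minor third, so every note moves up by that interval.
E3 gives G3
A3 gives C4
C#4 gives E4
E4 gives G4
E5 gives G5
D5 gives F5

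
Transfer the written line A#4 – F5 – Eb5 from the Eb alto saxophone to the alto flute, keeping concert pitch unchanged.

F#4 Db5 Cb5

First find concert pitch: the Eb alto saxophone sounds a major sixth below written, so A#4 F5 Eb5 sounds C#4 Ab4 Gb4.
Then write for alto flute: it sounds a perfect fourth below written, so the part must be a perfect fourth above concert.
C#4 → F#4
Ab4 → Db5
Gb4 → Cb5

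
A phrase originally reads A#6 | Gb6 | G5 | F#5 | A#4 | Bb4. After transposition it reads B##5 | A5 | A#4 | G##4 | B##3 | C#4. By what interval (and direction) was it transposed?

From A#6 to B##5 is 7 letter names — a seventh of some quality.
B##5 to A#6 is 9 semitones, which makes it a diminished seventh; the second version is lower, so the direction is down.
Checking another pair — Bb4 → C#4 — gives the same interval.

down a diminished seventh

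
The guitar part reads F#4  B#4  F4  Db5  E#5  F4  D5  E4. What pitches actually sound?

F#3 B#3 F3 Db4 E#4 F3 D4 E3

Written C4 on the guitar sounds as C3, a perfect octave lower; apply that shift to every note.
F#4 gives F#3
B#4 gives B#3
F4 gives F3
Db5 gives Db4
E#5 gives E#4
F4 gives F3
D5 gives D4
E4 gives E3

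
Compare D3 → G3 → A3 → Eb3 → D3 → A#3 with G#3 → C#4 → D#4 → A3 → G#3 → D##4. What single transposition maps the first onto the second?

up an augmented fourth

From D3 to G#3 is 4 letter names — a fourth of some quality.
D3 to G#3 is 6 semitones, which makes it an augmented fourth; the second version is higher, so the direction is up.
Checking another pair — A#3 → D##4 — gives the same interval.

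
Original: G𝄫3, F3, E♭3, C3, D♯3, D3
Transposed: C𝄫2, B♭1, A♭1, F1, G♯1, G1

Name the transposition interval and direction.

down a perfect twelfth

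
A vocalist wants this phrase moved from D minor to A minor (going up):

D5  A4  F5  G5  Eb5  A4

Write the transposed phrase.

A5 E5 C6 D6 Bb5 E5

From D up to A is a perfect fifth; apply that to each pitch.
D5 -> A5
A4 -> E5
F5 -> C6
G5 -> D6
Eb5 -> Bb5
A4 -> E5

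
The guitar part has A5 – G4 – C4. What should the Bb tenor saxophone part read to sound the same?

B5 A4 D4

First find concert pitch: the guitar sounds a perfect octave below written, so A5 G4 C4 sounds A4 G3 C3.
Then write for Bb tenor saxophone: it sounds a major ninth below written, so the part must be a major ninth above concert.
A4 → B5
G3 → A4
C3 → D4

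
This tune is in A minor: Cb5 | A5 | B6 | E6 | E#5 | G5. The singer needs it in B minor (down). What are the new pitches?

Db4 B4 C#6 F#5 F##4 A4

From A down to B is a minor seventh; apply that to each pitch.
Cb5 -> Db4
A5 -> B4
B6 -> C#6
E6 -> F#5
E#5 -> F##4
G5 -> A4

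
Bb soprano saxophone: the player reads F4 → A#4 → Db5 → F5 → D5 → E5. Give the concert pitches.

Eb4 G#4 Cb5 Eb5 C5 D5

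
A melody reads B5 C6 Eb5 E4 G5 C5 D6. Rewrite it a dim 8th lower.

A diminished octave down from B5 gives B#4.
C6 down a diminished octave is C#5.
A diminished octave down from Eb5 gives E4.
A diminished octave down from E4 gives E#3.
A diminished octave down from G5 gives G#4.
C5: an octave down reaches C, and 11 semitones makes it C#4.
D6 down a diminished octave is D#5.

B#4 C#5 E4 E#3 G#4 C#4 D#5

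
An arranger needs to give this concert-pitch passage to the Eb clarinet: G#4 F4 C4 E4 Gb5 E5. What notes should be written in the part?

E#4 D4 A3 C#4 Eb5 C#5

The Eb clarinet sounds a minor third above written, so the written part must be a minor third below concert — transpose each note down.
G#4 becomes E#4
F4 becomes D4
C4 becomes A3
E4 becomes C#4
Gb5 becomes Eb5
E5 becomes C#5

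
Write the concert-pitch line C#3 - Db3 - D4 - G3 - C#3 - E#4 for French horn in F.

G#3 Ab3 A4 D4 G#3 B#4

Written C4 sounds as F3 on the French horn in F, so concert pitches are written a perfect fifth up.
C#3 gives G#3
Db3 gives Ab3
D4 gives A4
G3 gives D4
C#3 gives G#3
E#4 gives B#4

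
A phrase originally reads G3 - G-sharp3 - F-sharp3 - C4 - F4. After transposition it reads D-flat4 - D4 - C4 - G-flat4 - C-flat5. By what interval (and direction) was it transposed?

up a diminished fifth

From G3 to Db4 is 5 letter names — a fifth of some quality.
G3 to Db4 is 6 semitones, which makes it a diminished fifth; the second version is higher, so the direction is up.
Checking another pair — F4 → Cb5 — gives the same interval.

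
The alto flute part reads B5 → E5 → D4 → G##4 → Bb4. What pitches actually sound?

The alto flute sounds a perfect fourth below written, so transpose each written note down a perfect fourth.
B5 -> F#5
E5 -> B4
D4 -> A3
G##4 -> D##4
Bb4 -> F4

F#5 B4 A3 D##4 F4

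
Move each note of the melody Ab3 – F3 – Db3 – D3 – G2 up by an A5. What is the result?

E4 C#4 A3 A#3 D#3

Ab3 becomes E4
F3 becomes C#4
Db3 becomes A3
D3 becomes A#3
G2 becomes D#3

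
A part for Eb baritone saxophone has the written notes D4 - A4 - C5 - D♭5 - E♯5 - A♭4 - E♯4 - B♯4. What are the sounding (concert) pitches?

The Eb baritone saxophone sounds a major thirteenth below written, so transpose each written note down a major thirteenth.
D4 becomes F2
A4 becomes C3
C5 becomes Eb3
Db5 becomes Fb3
E#5 becomes G#3
Ab4 becomes Cb3
E#4 becomes G#2
B#4 becomes D#3

F2 C3 Eb3 Fb3 G#3 Cb3 G#2 D#3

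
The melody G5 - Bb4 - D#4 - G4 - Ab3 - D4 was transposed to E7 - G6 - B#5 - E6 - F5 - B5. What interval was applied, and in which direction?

up a major thirteenth

Take the first pair: G5 → E7. G to E spans 13 letter names, so the interval is some kind of thirteenth.
G5 to E7 is 21 semitones, which makes it a major thirteenth; the second version is higher, so the direction is up.
Checking another pair — D4 → B5 — gives the same interval.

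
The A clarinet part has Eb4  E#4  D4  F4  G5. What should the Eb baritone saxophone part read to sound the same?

A5 A##5 G#5 B5 C#7

First find concert pitch: the A clarinet sounds a minor third below written, so Eb4 E#4 D4 F4 G5 sounds C4 C##4 B3 D4 E5.
Then write for Eb baritone saxophone: it sounds a major thirteenth below written, so the part must be a major thirteenth above concert.
C4 → A5
C##4 → A##5
B3 → G#5
D4 → B5
E5 → C#7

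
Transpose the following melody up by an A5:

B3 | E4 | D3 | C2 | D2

B3 becomes F##4
E4 becomes B#4
D3 becomes A#3
C2 becomes G#2
D2 becomes A#2

F##4 B#4 A#3 G#2 A#2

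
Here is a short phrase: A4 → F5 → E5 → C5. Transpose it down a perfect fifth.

A4 down a perfect fifth is D4.
F5: a fifth down reaches B, and 7 semitones makes it Bb4.
E5: a fifth down reaches A, and 7 semitones makes it A4.
C5 down a perfect fifth is F4.

D4 Bb4 A4 F4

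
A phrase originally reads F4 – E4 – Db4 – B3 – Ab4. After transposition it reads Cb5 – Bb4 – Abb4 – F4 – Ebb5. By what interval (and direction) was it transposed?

up a diminished fifth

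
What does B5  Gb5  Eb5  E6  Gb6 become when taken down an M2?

A5 Fb5 Db5 D6 Fb6

B5 becomes A5
Gb5 becomes Fb5
Eb5 becomes Db5
E6 becomes D6
Gb6 becomes Fb6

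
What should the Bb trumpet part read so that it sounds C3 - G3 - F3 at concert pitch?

D3 A3 G3

The Bb trumpet sounds a major second below written, so the written part must be a major second above concert — transpose each note up.
C3 → D3
G3 → A3
F3 → G3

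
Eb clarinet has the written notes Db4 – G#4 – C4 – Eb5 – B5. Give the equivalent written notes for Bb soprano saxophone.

Gb4 C#5 F4 Ab5 E6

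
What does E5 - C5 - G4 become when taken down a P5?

E5 -> A4
C5 -> F4
G4 -> C4

A4 F4 C4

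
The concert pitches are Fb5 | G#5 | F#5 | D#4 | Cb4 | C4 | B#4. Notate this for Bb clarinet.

The Bb clarinet sounds a major second below written, so the written part must be a major second above concert — transpose each note up.
Fb5 → Gb5
G#5 → A#5
F#5 → G#5
D#4 → E#4
Cb4 → Db4
C4 → D4
B#4 → C##5

Gb5 A#5 G#5 E#4 Db4 D4 C##5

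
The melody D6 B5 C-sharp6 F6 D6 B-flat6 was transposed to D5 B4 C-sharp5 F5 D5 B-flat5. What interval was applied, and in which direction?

From D6 to D5 is 8 letter names — an octave of some quality.
D5 to D6 is 12 semitones, which makes it a perfect octave; the second version is lower, so the direction is down.
Checking another pair — Bb6 → Bb5 — gives the same interval.

down a perfect octave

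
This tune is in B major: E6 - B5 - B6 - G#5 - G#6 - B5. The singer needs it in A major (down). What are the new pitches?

From B down to A is a major second; apply that to each pitch.
E6 → D6
B5 → A5
B6 → A6
G#5 → F#5
G#6 → F#6
B5 → A5

D6 A5 A6 F#5 F#6 A5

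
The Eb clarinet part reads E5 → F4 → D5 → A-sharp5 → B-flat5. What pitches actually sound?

The Eb clarinet sounds a minor third above written, so transpose each written note up a minor third.
E5 -> G5
F4 -> Ab4
D5 -> F5
A#5 -> C#6
Bb5 -> Db6

G5 Ab4 F5 C#6 Db6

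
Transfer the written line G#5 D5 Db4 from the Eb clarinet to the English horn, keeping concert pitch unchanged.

F#6 C6 Cb5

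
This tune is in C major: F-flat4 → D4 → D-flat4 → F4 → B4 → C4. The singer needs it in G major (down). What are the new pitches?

From C down to G is a perfect fourth; apply that to each pitch.
Fb4 gives Cb4
D4 gives A3
Db4 gives Ab3
F4 gives C4
B4 gives F#4
C4 gives G3

Cb4 A3 Ab3 C4 F#4 G3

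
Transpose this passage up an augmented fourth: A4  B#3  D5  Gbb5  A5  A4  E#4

A4 up an augmented fourth is D#5.
B#3 up an augmented fourth is E##4.
An augmented fourth up from D5 gives G#5.
An augmented fourth up from Gbb5 gives Cb6.
An augmented fourth up from A5 gives D#6.
A4 up an augmented fourth is D#5.
E#4: a fourth up reaches A, and 6 semitones makes it A##4.

D#5 E##4 G#5 Cb6 D#6 D#5 A##4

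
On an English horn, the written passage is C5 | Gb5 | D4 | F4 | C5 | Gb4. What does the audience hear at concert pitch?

F4 Cb5 G3 Bb3 F4 Cb4

Written C4 on the English horn sounds as F3, a perfect fifth lower; apply that shift to every note.
C5 becomes F4
Gb5 becomes Cb5
D4 becomes G3
F4 becomes Bb3
C5 becomes F4
Gb4 becomes Cb4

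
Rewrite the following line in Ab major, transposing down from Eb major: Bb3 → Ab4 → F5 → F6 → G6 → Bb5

Eb3 Db4 Bb4 Bb5 C6 Eb5

From Eb down to Ab is a perfect fifth; apply that to each pitch.
Bb3 becomes Eb3
Ab4 becomes Db4
F5 becomes Bb4
F6 becomes Bb5
G6 becomes C6
Bb5 becomes Eb5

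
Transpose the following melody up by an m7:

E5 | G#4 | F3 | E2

D6 F#5 Eb4 D3

A minor seventh up from E5 gives D6.
A minor seventh up from G#4 gives F#5.
F3: a seventh up reaches E, and 10 semitones makes it Eb4.
E2: a seventh up reaches D, and 10 semitones makes it D3.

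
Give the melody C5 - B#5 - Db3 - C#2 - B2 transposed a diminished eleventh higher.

C5 up a diminished eleventh is Fb6.
A diminished eleventh up from B#5 gives E7.
A diminished eleventh up from Db3 gives Gbb4.
C#2: an eleventh up reaches F, and 16 semitones makes it F3.
B2 up a diminished eleventh is Eb4.

Fb6 E7 Gbb4 F3 Eb4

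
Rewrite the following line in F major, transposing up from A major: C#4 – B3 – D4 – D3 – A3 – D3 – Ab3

A4 G4 Bb4 Bb3 F4 Bb3 Fb4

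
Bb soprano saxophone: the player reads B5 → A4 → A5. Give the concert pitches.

A5 G4 G5

Written C4 on the Bb soprano saxophone sounds as Bb3, a major second lower; apply that shift to every note.
B5 to A5
A4 to G4
A5 to G5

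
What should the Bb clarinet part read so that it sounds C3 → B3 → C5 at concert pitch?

Written C4 sounds as Bb3 on the Bb clarinet, so concert pitches are written a major second up.
C3 -> D3
B3 -> C#4
C5 -> D5

D3 C#4 D5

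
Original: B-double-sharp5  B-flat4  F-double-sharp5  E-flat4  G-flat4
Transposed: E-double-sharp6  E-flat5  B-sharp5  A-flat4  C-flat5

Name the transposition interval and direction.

up a perfect fourth

From B##5 to E##6 is 4 letter names — a fourth of some quality.
B##5 to E##6 is 5 semitones, which makes it a perfect fourth; the second version is higher, so the direction is up.
Checking another pair — Gb4 → Cb5 — gives the same interval.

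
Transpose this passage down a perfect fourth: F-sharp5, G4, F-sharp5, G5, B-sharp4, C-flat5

C#5 D4 C#5 D5 F##4 Gb4

F#5 to C#5
G4 to D4
F#5 to C#5
G5 to D5
B#4 to F##4
Cb5 to Gb4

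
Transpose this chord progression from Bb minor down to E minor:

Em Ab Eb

A#m D A

Bb minor down to E minor is a diminished fifth; each chord root moves by that interval while the quality stays the same.
Em: root E down a diminished fifth → A#, giving A#m.
Ab: root Ab down a diminished fifth → D, giving D.
Eb: root Eb down a diminished fifth → A, giving A.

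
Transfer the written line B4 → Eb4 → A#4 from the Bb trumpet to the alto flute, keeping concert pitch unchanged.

D5 Gb4 C#5

First find concert pitch: the Bb trumpet sounds a major second below written, so B4 Eb4 A#4 sounds A4 Db4 G#4.
Then write for alto flute: it sounds a perfect fourth below written, so the part must be a perfect fourth above concert.
A4 → D5
Db4 → Gb4
G#4 → C#5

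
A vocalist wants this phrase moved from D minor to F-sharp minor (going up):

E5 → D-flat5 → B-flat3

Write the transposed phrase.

G#5 F5 D4

From D up to F-sharp is a major third; apply that to each pitch.
E5 becomes G#5
Db5 becomes F5
Bb3 becomes D4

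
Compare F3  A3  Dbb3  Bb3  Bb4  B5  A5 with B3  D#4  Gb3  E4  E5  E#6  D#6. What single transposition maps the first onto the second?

From F3 to B3 is 4 letter names — a fourth of some quality.
F3 to B3 is 6 semitones, which makes it an augmented fourth; the second version is higher, so the direction is up.
Checking another pair — A5 → D#6 — gives the same interval.

up an augmented fourth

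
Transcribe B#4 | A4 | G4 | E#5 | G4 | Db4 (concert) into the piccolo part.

B#3 A3 G3 E#4 G3 Db3

The piccolo sounds a perfect octave above written, so the written part must be a perfect octave below concert — transpose each note down.
B#4 to B#3
A4 to A3
G4 to G3
E#5 to E#4
G4 to G3
Db4 to Db3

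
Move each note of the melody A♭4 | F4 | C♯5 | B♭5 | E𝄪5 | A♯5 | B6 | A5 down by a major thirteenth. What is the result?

Cb3 Ab2 E3 Db4 G##3 C#4 D5 C4

Ab4 becomes Cb3
F4 becomes Ab2
C#5 becomes E3
Bb5 becomes Db4
E##5 becomes G##3
A#5 becomes C#4
B6 becomes D5
A5 becomes C4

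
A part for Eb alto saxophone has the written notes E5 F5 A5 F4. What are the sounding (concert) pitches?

The Eb alto saxophone sounds a major sixth below written, so transpose each written note down a major sixth.
E5 to G4
F5 to Ab4
A5 to C5
F4 to Ab3

G4 Ab4 C5 Ab3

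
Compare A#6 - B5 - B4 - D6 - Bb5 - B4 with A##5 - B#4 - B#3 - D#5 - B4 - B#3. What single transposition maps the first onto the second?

down a diminished octave

Take the first pair: A#6 → A##5. A to A spans 8 letter names, so the interval is some kind of octave.
A##5 to A#6 is 11 semitones, which makes it a diminished octave; the second version is lower, so the direction is down.
Checking another pair — B4 → B#3 — gives the same interval.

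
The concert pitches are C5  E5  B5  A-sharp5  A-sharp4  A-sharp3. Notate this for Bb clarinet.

Written C4 sounds as Bb3 on the Bb clarinet, so concert pitches are written a major second up.
C5 → D5
E5 → F#5
B5 → C#6
A#5 → B#5
A#4 → B#4
A#3 → B#3

D5 F#5 C#6 B#5 B#4 B#3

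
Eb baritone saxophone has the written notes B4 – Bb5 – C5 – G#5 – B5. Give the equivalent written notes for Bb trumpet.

E3 Eb4 F3 C#4 E4

First find concert pitch: the Eb baritone saxophone sounds a major thirteenth below written, so B4 Bb5 C5 G#5 B5 sounds D3 Db4 Eb3 B3 D4.
Then write for Bb trumpet: it sounds a major second below written, so the part must be a major second above concert.
D3 → E3
Db4 → Eb4
Eb3 → F3
B3 → C#4
D4 → E4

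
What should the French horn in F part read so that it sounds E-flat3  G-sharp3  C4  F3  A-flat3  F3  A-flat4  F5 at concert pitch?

Bb3 D#4 G4 C4 Eb4 C4 Eb5 C6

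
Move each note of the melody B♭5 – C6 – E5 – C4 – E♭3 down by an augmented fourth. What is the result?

Fb5 Gb5 Bb4 Gb3 Bbb2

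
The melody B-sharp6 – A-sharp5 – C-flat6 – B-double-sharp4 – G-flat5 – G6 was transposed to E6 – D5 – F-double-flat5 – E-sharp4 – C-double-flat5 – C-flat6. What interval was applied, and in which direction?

Take the first pair: B#6 → E6. B to E spans 5 letter names, so the interval is some kind of fifth.
E6 to B#6 is 8 semitones, which makes it an augmented fifth; the second version is lower, so the direction is down.
Checking another pair — G6 → Cb6 — gives the same interval.

down an augmented fifth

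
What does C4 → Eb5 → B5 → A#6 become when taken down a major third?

Ab3 Cb5 G5 F#6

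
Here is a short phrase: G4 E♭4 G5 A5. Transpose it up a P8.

G5 Eb5 G6 A6

G4 -> G5
Eb4 -> Eb5
G5 -> G6
A5 -> A6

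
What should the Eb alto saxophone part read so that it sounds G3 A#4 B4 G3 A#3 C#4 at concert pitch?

E4 F##5 G#5 E4 F##4 A#4

Written C4 sounds as Eb3 on the Eb alto saxophone, so concert pitches are written a major sixth up.
G3 gives E4
A#4 gives F##5
B4 gives G#5
G3 gives E4
A#3 gives F##4
C#4 gives A#4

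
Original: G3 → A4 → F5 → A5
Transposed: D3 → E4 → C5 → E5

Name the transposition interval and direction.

down a perfect fourth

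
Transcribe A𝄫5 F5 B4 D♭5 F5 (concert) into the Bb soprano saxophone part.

The Bb soprano saxophone sounds a major second below written, so the written part must be a major second above concert — transpose each note up.
Abb5 to Bbb5
F5 to G5
B4 to C#5
Db5 to Eb5
F5 to G5

Bbb5 G5 C#5 Eb5 G5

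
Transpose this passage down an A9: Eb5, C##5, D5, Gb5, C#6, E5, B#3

Eb5 down an augmented ninth is Dbb4.
An augmented ninth down from C##5 gives B3.
D5: a ninth down reaches C, and 15 semitones makes it Cb4.
An augmented ninth down from Gb5 gives Fbb4.
C#6: a ninth down reaches B, and 15 semitones makes it Bb4.
E5: a ninth down reaches D, and 15 semitones makes it Db4.
B#3 down an augmented ninth is A2.

Dbb4 B3 Cb4 Fbb4 Bb4 Db4 A2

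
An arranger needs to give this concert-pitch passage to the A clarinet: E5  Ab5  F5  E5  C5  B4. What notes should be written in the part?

Written C4 sounds as A3 on the A clarinet, so concert pitches are written a minor third up.
E5 -> G5
Ab5 -> Cb6
F5 -> Ab5
E5 -> G5
C5 -> Eb5
B4 -> D5

G5 Cb6 Ab5 G5 Eb5 D5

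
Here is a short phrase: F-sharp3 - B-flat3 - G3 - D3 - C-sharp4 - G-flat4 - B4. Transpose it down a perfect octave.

F#2 Bb2 G2 D2 C#3 Gb3 B3

F#3: an octave down reaches F, and 12 semitones makes it F#2.
Bb3: an octave down reaches B, and 12 semitones makes it Bb2.
G3 down a perfect octave is G2.
A perfect octave down from D3 gives D2.
C#4: an octave down reaches C, and 12 semitones makes it C#3.
Gb4 down a perfect octave is Gb3.
B4: an octave down reaches B, and 12 semitones makes it B3.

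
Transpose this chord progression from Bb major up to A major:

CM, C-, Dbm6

Bb major up to A major is a major seventh; each chord root moves by that interval while the quality stays the same.
CM: root C up a major seventh → B, giving BM.
C-: root C up a major seventh → B, giving B-.
Dbm6: root Db up a major seventh → C, giving Cm6.

BM B- Cm6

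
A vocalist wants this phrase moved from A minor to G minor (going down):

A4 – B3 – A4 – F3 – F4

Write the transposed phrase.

G4 A3 G4 Eb3 Eb4

A minor to G minor down is a major second, so every note moves down by that interval.
A4 becomes G4
B3 becomes A3
A4 becomes G4
F3 becomes Eb3
F4 becomes Eb4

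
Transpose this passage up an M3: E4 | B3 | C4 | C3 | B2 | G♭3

E4 to G#4
B3 to D#4
C4 to E4
C3 to E3
B2 to D#3
Gb3 to Bb3

G#4 D#4 E4 E3 D#3 Bb3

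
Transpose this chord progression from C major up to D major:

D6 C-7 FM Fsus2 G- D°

E6 D-7 GM Gsus2 A- E°

C major up to D major is a major second; each chord root moves by that interval while the quality stays the same.
D6: root D up a major second → E, giving E6.
C-7: root C up a major second → D, giving D-7.
FM: root F up a major second → G, giving GM.
Fsus2: root F up a major second → G, giving Gsus2.
G-: root G up a major second → A, giving A-.
D°: root D up a major second → E, giving E°.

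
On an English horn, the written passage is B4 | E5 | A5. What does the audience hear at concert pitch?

Written C4 on the English horn sounds as F3, a perfect fifth lower; apply that shift to every note.
B4 → E4
E5 → A4
A5 → D5

E4 A4 D5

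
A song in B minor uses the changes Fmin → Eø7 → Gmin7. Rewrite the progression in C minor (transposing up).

Gbmin Fø7 Abmin7

B minor up to C minor is a minor second; each chord root moves by that interval while the quality stays the same.
Fmin: root F up a minor second → Gb, giving Gbmin.
Eø7: root E up a minor second → F, giving Fø7.
Gmin7: root G up a minor second → Ab, giving Abmin7.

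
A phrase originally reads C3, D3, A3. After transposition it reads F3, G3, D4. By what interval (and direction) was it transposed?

up a perfect fourth

Take the first pair: C3 → F3. C to F spans 4 letter names, so the interval is some kind of fourth.
C3 to F3 is 5 semitones, which makes it a perfect fourth; the second version is higher, so the direction is up.
Checking another pair — A3 → D4 — gives the same interval.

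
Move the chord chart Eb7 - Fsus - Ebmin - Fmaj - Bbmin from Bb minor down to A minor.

D7 Esus Dmin Emaj Amin

Bb minor down to A minor is a minor second; each chord root moves by that interval while the quality stays the same.
Eb7: root Eb down a minor second → D, giving D7.
Fsus: root F down a minor second → E, giving Esus.
Ebmin: root Eb down a minor second → D, giving Dmin.
Fmaj: root F down a minor second → E, giving Emaj.
Bbmin: root Bb down a minor second → A, giving Amin.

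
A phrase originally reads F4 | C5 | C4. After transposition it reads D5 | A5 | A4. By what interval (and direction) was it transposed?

up a major sixth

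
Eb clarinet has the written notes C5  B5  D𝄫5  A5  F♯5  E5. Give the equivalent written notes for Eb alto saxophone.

C6 B6 Dbb6 A6 F#6 E6

First find concert pitch: the Eb clarinet sounds a minor third above written, so C5 B5 D𝄫5 A5 F♯5 E5 sounds Eb5 D6 Fbb5 C6 A5 G5.
Then write for Eb alto saxophone: it sounds a major sixth below written, so the part must be a major sixth above concert.
Eb5 → C6
D6 → B6
Fbb5 → Dbb6
C6 → A6
A5 → F#6
G5 → E6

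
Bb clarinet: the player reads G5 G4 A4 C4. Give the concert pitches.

F5 F4 G4 Bb3

Written C4 on the Bb clarinet sounds as Bb3, a major second lower; apply that shift to every note.
G5 -> F5
G4 -> F4
A4 -> G4
C4 -> Bb3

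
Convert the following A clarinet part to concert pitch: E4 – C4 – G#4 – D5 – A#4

C#4 A3 E#4 B4 F##4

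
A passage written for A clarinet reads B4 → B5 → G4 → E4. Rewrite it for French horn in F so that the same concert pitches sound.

D#5 D#6 B4 G#4

First find concert pitch: the A clarinet sounds a minor third below written, so B4 B5 G4 E4 sounds G#4 G#5 E4 C#4.
Then write for French horn in F: it sounds a perfect fifth below written, so the part must be a perfect fifth above concert.
G#4 → D#5
G#5 → D#6
E4 → B4
C#4 → G#4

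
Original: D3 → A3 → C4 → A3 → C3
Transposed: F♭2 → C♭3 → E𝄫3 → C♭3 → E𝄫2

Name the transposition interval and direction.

down an augmented sixth

Take the first pair: D3 → Fb2. D to F spans 6 letter names, so the interval is some kind of sixth.
Fb2 to D3 is 10 semitones, which makes it an augmented sixth; the second version is lower, so the direction is down.
Checking another pair — C3 → Ebb2 — gives the same interval.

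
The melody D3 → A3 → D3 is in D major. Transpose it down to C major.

C3 G3 C3

From D down to C is a major second; apply that to each pitch.
D3 -> C3
A3 -> G3
D3 -> C3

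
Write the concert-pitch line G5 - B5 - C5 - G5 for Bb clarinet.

A5 C#6 D5 A5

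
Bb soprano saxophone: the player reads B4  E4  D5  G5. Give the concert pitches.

The Bb soprano saxophone sounds a major second below written, so transpose each written note down a major second.
B4 → A4
E4 → D4
D5 → C5
G5 → F5

A4 D4 C5 F5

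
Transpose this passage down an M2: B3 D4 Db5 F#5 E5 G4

B3 down a major second is A3.
D4: a second down reaches C, and 2 semitones makes it C4.
A major second down from Db5 gives Cb5.
F#5 down a major second is E5.
E5: a second down reaches D, and 2 semitones makes it D5.
G4: a second down reaches F, and 2 semitones makes it F4.

A3 C4 Cb5 E5 D5 F4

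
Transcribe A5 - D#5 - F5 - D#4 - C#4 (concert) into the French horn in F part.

E6 A#5 C6 A#4 G#4

The French horn in F sounds a perfect fifth below written, so the written part must be a perfect fifth above concert — transpose each note up.
A5 → E6
D#5 → A#5
F5 → C6
D#4 → A#4
C#4 → G#4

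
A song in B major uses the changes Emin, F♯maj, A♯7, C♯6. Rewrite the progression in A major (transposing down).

B major down to A major is a major second; each chord root moves by that interval while the quality stays the same.
Emin: root E down a major second → D, giving Dmin.
F♯maj: root F♯ down a major second → E, giving Emaj.
A♯7: root A♯ down a major second → G#, giving G#7.
C♯6: root C♯ down a major second → B, giving B6.

Dmin Emaj G#7 B6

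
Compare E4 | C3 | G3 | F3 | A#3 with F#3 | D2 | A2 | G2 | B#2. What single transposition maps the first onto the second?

down a minor seventh

Take the first pair: E4 → F#3. E to F spans 7 letter names, so the interval is some kind of seventh.
F#3 to E4 is 10 semitones, which makes it a minor seventh; the second version is lower, so the direction is down.
Checking another pair — A#3 → B#2 — gives the same interval.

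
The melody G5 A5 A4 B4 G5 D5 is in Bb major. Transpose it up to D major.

B5 C#6 C#5 D#5 B5 F#5

From Bb up to D is a major third; apply that to each pitch.
G5 gives B5
A5 gives C#6
A4 gives C#5
B4 gives D#5
G5 gives B5
D5 gives F#5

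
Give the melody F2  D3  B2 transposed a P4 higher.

Bb2 G3 E3

F2 -> Bb2
D3 -> G3
B2 -> E3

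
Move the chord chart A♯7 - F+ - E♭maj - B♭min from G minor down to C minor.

G minor down to C minor is a perfect fifth; each chord root moves by that interval while the quality stays the same.
A♯7: root A♯ down a perfect fifth → D#, giving D#7.
F+: root F down a perfect fifth → Bb, giving Bb+.
E♭maj: root E♭ down a perfect fifth → Ab, giving Abmaj.
B♭min: root B♭ down a perfect fifth → Eb, giving Ebmin.

D#7 Bb+ Abmaj Ebmin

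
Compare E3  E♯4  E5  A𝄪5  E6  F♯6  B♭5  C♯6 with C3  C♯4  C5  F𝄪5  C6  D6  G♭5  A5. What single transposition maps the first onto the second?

From E3 to C3 is 3 letter names — a third of some quality.
C3 to E3 is 4 semitones, which makes it a major third; the second version is lower, so the direction is down.
Checking another pair — C#6 → A5 — gives the same interval.

down a major third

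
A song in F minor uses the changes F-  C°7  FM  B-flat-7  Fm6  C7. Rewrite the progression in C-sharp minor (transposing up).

C#- G#°7 C#M F#-7 C#m6 G#7

F minor up to C-sharp minor is an augmented fifth; each chord root moves by that interval while the quality stays the same.
F-: root F up an augmented fifth → C#, giving C#-.
C°7: root C up an augmented fifth → G#, giving G#°7.
FM: root F up an augmented fifth → C#, giving C#M.
B-flat-7: root B-flat up an augmented fifth → F#, giving F#-7.
Fm6: root F up an augmented fifth → C#, giving C#m6.
C7: root C up an augmented fifth → G#, giving G#7.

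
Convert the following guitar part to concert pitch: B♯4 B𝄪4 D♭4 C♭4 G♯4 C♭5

B#3 B##3 Db3 Cb3 G#3 Cb4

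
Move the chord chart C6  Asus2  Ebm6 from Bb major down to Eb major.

Bb major down to Eb major is a perfect fifth; each chord root moves by that interval while the quality stays the same.
C6: root C down a perfect fifth → F, giving F6.
Asus2: root A down a perfect fifth → D, giving Dsus2.
Ebm6: root Eb down a perfect fifth → Ab, giving Abm6.

F6 Dsus2 Abm6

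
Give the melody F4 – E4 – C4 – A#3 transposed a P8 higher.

F4 to F5
E4 to E5
C4 to C5
A#3 to A#4

F5 E5 C5 A#4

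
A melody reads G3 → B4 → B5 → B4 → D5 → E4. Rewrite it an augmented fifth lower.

G3 -> Cb3
B4 -> Eb4
B5 -> Eb5
B4 -> Eb4
D5 -> Gb4
E4 -> Ab3

Cb3 Eb4 Eb5 Eb4 Gb4 Ab3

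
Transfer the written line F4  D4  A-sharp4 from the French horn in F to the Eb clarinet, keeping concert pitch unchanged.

First find concert pitch: the French horn in F sounds a perfect fifth below written, so F4 D4 A-sharp4 sounds Bb3 G3 D#4.
Then write for Eb clarinet: it sounds a minor third above written, so the part must be a minor third below concert.
Bb3 → G3
G3 → E3
D#4 → B#3

G3 E3 B#3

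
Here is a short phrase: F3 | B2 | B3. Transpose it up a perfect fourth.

Bb3 E3 E4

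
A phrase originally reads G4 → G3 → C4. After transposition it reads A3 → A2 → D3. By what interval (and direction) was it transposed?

down a minor seventh

From G4 to A3 is 7 letter names — a seventh of some quality.
A3 to G4 is 10 semitones, which makes it a minor seventh; the second version is lower, so the direction is down.
Checking another pair — C4 → D3 — gives the same interval.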